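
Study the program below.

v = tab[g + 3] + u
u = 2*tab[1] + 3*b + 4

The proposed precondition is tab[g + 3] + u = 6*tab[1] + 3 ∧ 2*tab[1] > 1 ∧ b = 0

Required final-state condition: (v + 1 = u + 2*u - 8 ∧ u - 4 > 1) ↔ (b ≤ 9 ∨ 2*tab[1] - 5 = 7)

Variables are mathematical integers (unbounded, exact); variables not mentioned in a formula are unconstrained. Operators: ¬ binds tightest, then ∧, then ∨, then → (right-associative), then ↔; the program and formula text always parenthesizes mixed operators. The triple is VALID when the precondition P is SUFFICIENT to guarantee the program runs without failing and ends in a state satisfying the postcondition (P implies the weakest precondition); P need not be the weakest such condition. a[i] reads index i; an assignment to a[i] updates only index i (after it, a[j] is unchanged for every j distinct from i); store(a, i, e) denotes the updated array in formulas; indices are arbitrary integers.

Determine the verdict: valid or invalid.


Working backward. After the program, the postcondition (v + 1 = u + 2*u - 8 ∧ u - 4 > 1) ↔ (b ≤ 9 ∨ 2*tab[1] - 5 = 7) must hold; in canonical form it is (v = 3*u - 9 ∧ u > 5) ↔ (b ≤ 9 ∨ 2*tab[1] = 12).
Before u := 2*tab[1] + 3*b + 4: (v = 6*tab[1] + 9*b + 3 ∧ 2*tab[1] + 3*b > 1) ↔ (b ≤ 9 ∨ 2*tab[1] = 12)
Before v := tab[g + 3] + u: (tab[g + 3] + u = 6*tab[1] + 9*b + 3 ∧ 2*tab[1] + 3*b > 1) ↔ (b ≤ 9 ∨ 2*tab[1] = 12)
The weakest precondition is (tab[g + 3] + u = 6*tab[1] + 9*b + 3 ∧ 2*tab[1] + 3*b > 1) ↔ (b ≤ 9 ∨ 2*tab[1] = 12).
Check whether tab[g + 3] + u = 6*tab[1] + 3 ∧ 2*tab[1] > 1 ∧ b = 0 implies it.
Every state satisfying the precondition satisfies the weakest precondition: the implication holds.
Answer: valid


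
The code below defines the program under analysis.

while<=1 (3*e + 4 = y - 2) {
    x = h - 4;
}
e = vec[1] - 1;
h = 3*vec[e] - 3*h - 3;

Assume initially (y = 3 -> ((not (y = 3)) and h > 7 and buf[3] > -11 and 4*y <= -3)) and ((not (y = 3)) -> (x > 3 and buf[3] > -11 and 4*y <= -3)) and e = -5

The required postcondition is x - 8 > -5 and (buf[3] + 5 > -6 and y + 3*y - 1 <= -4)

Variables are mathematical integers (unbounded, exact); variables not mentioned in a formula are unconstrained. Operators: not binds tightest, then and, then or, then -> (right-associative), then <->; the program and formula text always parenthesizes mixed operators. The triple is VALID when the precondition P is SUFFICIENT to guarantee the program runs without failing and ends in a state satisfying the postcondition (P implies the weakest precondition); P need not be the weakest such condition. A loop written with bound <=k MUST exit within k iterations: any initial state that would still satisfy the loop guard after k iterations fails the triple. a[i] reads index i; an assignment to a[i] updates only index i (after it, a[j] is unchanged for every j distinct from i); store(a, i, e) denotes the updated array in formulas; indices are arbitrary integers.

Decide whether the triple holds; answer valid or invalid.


Working backward. After the program, the postcondition x - 8 > -5 and (buf[3] + 5 > -6 and y + 3*y - 1 <= -4) must hold; in canonical form it is x > 3 and buf[3] > -11 and 4*y <= -3.
Before h := 3*vec[e] - 3*h - 3: x > 3 and buf[3] > -11 and 4*y <= -3
Before e := vec[1] - 1: x > 3 and buf[3] > -11 and 4*y <= -3
Before the loop (bound <=1), unroll the exhaustion recursion (WP_0 = exit-now case; WP_j = one more guarded iteration, up to j = 1):
  WP_0: (not (3*e = y - 6)) and x > 3 and buf[3] > -11 and 4*y <= -3
  WP_1: (3*e = y - 6 -> ((not (3*e = y - 6)) and h > 7 and buf[3] > -11 and 4*y <= -3)) and ((not (3*e = y - 6)) -> (x > 3 and buf[3] > -11 and 4*y <= -3))
So before the loop: (3*e = y - 6 -> ((not (3*e = y - 6)) and h > 7 and buf[3] > -11 and 4*y <= -3)) and ((not (3*e = y - 6)) -> (x > 3 and buf[3] > -11 and 4*y <= -3))
The weakest precondition is (3*e = y - 6 -> ((not (3*e = y - 6)) and h > 7 and buf[3] > -11 and 4*y <= -3)) and ((not (3*e = y - 6)) -> (x > 3 and buf[3] > -11 and 4*y <= -3)).
Check whether (y = 3 -> ((not (y = 3)) and h > 7 and buf[3] > -11 and 4*y <= -3)) and ((not (y = 3)) -> (x > 3 and buf[3] > -11 and 4*y <= -3)) and e = -5 implies it.
Countermodel: at the initial state buf = {[3] = -10, elsewhere -10}, e = -5, h = 0, x = 4, y = -9, the precondition holds but the weakest precondition fails.
Answer: invalid


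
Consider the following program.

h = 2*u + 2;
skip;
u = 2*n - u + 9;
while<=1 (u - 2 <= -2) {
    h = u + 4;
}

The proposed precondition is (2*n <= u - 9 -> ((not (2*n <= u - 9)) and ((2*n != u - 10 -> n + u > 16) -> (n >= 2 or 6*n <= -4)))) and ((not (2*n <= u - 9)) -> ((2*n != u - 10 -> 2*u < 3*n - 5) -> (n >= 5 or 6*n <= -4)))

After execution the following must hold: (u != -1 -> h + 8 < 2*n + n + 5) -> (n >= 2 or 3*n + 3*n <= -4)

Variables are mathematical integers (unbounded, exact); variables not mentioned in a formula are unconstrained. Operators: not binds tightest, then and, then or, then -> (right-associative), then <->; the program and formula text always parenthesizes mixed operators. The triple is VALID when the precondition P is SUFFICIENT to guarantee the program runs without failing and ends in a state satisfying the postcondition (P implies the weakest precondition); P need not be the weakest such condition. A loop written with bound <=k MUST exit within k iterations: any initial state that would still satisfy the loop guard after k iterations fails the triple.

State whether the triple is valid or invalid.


Working backward. After the program, the postcondition (u != -1 -> h + 8 < 2*n + n + 5) -> (n >= 2 or 3*n + 3*n <= -4) must hold; in canonical form it is (u != -1 -> h < 3*n - 3) -> (n >= 2 or 6*n <= -4).
Before the loop (bound <=1), unroll the exhaustion recursion (WP_0 = exit-now case; WP_j = one more guarded iteration, up to j = 1):
  WP_0: (not (u <= 0)) and ((u != -1 -> h < 3*n - 3) -> (n >= 2 or 6*n <= -4))
  WP_1: (u <= 0 -> ((not (u <= 0)) and ((u != -1 -> u < 3*n - 7) -> (n >= 2 or 6*n <= -4)))) and ((not (u <= 0)) -> ((u != -1 -> h < 3*n - 3) -> (n >= 2 or 6*n <= -4)))
So before the loop: (u <= 0 -> ((not (u <= 0)) and ((u != -1 -> u < 3*n - 7) -> (n >= 2 or 6*n <= -4)))) and ((not (u <= 0)) -> ((u != -1 -> h < 3*n - 3) -> (n >= 2 or 6*n <= -4)))
Before u := 2*n - u + 9: (2*n <= u - 9 -> ((not (2*n <= u - 9)) and ((2*n != u - 10 -> n + u > 16) -> (n >= 2 or 6*n <= -4)))) and ((not (2*n <= u - 9)) -> ((2*n != u - 10 -> h < 3*n - 3) -> (n >= 2 or 6*n <= -4)))
Before skip: (2*n <= u - 9 -> ((not (2*n <= u - 9)) and ((2*n != u - 10 -> n + u > 16) -> (n >= 2 or 6*n <= -4)))) and ((not (2*n <= u - 9)) -> ((2*n != u - 10 -> h < 3*n - 3) -> (n >= 2 or 6*n <= -4)))
Before h := 2*u + 2: (2*n <= u - 9 -> ((not (2*n <= u - 9)) and ((2*n != u - 10 -> n + u > 16) -> (n >= 2 or 6*n <= -4)))) and ((not (2*n <= u - 9)) -> ((2*n != u - 10 -> 2*u < 3*n - 5) -> (n >= 2 or 6*n <= -4)))
The weakest precondition is (2*n <= u - 9 -> ((not (2*n <= u - 9)) and ((2*n != u - 10 -> n + u > 16) -> (n >= 2 or 6*n <= -4)))) and ((not (2*n <= u - 9)) -> ((2*n != u - 10 -> 2*u < 3*n - 5) -> (n >= 2 or 6*n <= -4))).
Check whether (2*n <= u - 9 -> ((not (2*n <= u - 9)) and ((2*n != u - 10 -> n + u > 16) -> (n >= 2 or 6*n <= -4)))) and ((not (2*n <= u - 9)) -> ((2*n != u - 10 -> 2*u < 3*n - 5) -> (n >= 5 or 6*n <= -4))) implies it.
Every state satisfying the precondition satisfies the weakest precondition: the implication holds.
Answer: valid


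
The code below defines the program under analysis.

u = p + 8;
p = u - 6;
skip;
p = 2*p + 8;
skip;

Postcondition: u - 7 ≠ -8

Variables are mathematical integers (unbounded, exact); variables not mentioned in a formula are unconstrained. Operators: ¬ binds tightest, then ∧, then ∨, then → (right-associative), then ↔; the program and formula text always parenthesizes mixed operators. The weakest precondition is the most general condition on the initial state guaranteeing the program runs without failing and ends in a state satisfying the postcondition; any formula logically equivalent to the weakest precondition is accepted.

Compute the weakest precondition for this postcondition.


Working backward. After the program, the postcondition u - 7 ≠ -8 must hold; in canonical form it is u ≠ -1.
Before skip: u ≠ -1
Before p := 2*p + 8: u ≠ -1
Before skip: u ≠ -1
Before p := u - 6: u ≠ -1
Before u := p + 8: p ≠ -9
Answer: WP = p ≠ -9


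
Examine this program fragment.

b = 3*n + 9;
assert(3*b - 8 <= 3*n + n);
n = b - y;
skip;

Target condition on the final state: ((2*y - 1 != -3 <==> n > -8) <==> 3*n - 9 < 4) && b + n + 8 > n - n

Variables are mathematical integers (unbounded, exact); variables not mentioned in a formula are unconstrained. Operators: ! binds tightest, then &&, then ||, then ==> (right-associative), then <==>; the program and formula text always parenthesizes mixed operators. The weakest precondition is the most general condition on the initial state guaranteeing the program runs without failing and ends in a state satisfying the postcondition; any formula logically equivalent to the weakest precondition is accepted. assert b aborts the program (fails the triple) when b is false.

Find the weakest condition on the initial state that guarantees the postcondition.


Working backward. After the program, the postcondition ((2*y - 1 != -3 <==> n > -8) <==> 3*n - 9 < 4) && b + n + 8 > n - n must hold; in canonical form it is ((2*y != -2 <==> n > -8) <==> 3*n < 13) && b + n > -8.
Before skip: ((2*y != -2 <==> n > -8) <==> 3*n < 13) && b + n > -8
Before n := b - y: ((2*y != -2 <==> b > y - 8) <==> 3*b < 3*y + 13) && 2*b > y - 8
Before assert 3*b - 8 <= 3*n + n: 3*b <= 4*n + 8 && ((2*y != -2 <==> b > y - 8) <==> 3*b < 3*y + 13) && 2*b > y - 8
Before b := 3*n + 9: 5*n <= -19 && ((2*y != -2 <==> 3*n > y - 17) <==> 9*n < 3*y - 14) && 6*n > y - 26
Answer: WP = 5*n <= -19 && ((2*y != -2 <==> 3*n > y - 17) <==> 9*n < 3*y - 14) && 6*n > y - 26


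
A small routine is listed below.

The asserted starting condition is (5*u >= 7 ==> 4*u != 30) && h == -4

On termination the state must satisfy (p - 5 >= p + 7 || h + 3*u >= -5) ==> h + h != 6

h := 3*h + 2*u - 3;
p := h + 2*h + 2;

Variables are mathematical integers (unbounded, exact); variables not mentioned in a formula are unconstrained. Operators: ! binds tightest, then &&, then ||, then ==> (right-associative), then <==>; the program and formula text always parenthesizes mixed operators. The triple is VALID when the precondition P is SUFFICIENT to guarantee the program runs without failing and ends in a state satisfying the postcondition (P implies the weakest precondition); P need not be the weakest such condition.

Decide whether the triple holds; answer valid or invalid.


Working backward. After the program, the postcondition (p - 5 >= p + 7 || h + 3*u >= -5) ==> h + h != 6 must hold; in canonical form it is h + 3*u >= -5 ==> 2*h != 6.
Before p := h + 2*h + 2: h + 3*u >= -5 ==> 2*h != 6
Before h := 3*h + 2*u - 3: 3*h + 5*u >= -2 ==> 6*h + 4*u != 12
The weakest precondition is 3*h + 5*u >= -2 ==> 6*h + 4*u != 12.
Check whether (5*u >= 7 ==> 4*u != 30) && h == -4 implies it.
Countermodel: at the initial state h = -4, u = 9, the precondition holds but the weakest precondition fails.
Answer: invalid


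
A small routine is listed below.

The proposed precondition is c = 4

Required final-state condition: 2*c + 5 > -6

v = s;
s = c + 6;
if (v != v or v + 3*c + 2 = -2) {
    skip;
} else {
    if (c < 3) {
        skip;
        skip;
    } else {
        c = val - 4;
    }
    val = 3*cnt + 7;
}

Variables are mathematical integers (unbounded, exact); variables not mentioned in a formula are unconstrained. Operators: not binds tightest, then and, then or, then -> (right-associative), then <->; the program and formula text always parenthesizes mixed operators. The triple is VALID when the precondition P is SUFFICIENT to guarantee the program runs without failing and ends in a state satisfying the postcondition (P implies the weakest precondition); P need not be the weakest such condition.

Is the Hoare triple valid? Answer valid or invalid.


Working backward. After the program, the postcondition 2*c + 5 > -6 must hold; in canonical form it is 2*c > -11.
Then branch requires 2*c > -11; else branch requires (c < 3 -> 2*c > -11) and ((not (c < 3)) -> 2*val > -3).
Before the if: (3*c + v = -4 -> 2*c > -11) and ((not (3*c + v = -4)) -> ((c < 3 -> 2*c > -11) and ((not (c < 3)) -> 2*val > -3)))
Before s := c + 6: (3*c + v = -4 -> 2*c > -11) and ((not (3*c + v = -4)) -> ((c < 3 -> 2*c > -11) and ((not (c < 3)) -> 2*val > -3)))
Before v := s: (3*c + s = -4 -> 2*c > -11) and ((not (3*c + s = -4)) -> ((c < 3 -> 2*c > -11) and ((not (c < 3)) -> 2*val > -3)))
The weakest precondition is (3*c + s = -4 -> 2*c > -11) and ((not (3*c + s = -4)) -> ((c < 3 -> 2*c > -11) and ((not (c < 3)) -> 2*val > -3))).
Check whether c = 4 implies it.
Countermodel: at the initial state c = 4, s = -15, val = -2, the precondition holds but the weakest precondition fails.
Answer: invalid


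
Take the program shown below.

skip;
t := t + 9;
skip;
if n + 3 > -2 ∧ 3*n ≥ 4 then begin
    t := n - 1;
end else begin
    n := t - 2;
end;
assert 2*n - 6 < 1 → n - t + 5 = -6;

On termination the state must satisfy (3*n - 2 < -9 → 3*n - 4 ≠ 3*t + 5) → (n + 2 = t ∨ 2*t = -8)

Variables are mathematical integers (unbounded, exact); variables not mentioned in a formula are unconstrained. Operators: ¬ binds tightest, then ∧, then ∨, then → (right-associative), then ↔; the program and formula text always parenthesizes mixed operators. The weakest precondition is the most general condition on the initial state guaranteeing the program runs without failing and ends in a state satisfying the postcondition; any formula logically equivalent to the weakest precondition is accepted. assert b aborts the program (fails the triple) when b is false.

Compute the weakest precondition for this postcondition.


Working backward. After the program, the postcondition (3*n - 2 < -9 → 3*n - 4 ≠ 3*t + 5) → (n + 2 = t ∨ 2*t = -8) must hold; in canonical form it is (3*n < -7 → 3*n ≠ 3*t + 9) → (n = t - 2 ∨ 2*t = -8).
Before assert 2*n - 6 < 1 → n - t + 5 = -6: (2*n < 7 → n = t - 11) ∧ ((3*n < -7 → 3*n ≠ 3*t + 9) → (n = t - 2 ∨ 2*t = -8))
Then branch requires (¬(2*n < 7)) ∧ 2*n = -6; else branch requires ¬(2*t < 11).
Before the if: ((n > -5 ∧ 3*n ≥ 4) → ((¬(2*n < 7)) ∧ 2*n = -6)) ∧ ((¬(n > -5 ∧ 3*n ≥ 4)) → (¬(2*t < 11)))
Before skip: ((n > -5 ∧ 3*n ≥ 4) → ((¬(2*n < 7)) ∧ 2*n = -6)) ∧ ((¬(n > -5 ∧ 3*n ≥ 4)) → (¬(2*t < 11)))
Before t := t + 9: ((n > -5 ∧ 3*n ≥ 4) → ((¬(2*n < 7)) ∧ 2*n = -6)) ∧ ((¬(n > -5 ∧ 3*n ≥ 4)) → (¬(2*t < -7)))
Before skip: ((n > -5 ∧ 3*n ≥ 4) → ((¬(2*n < 7)) ∧ 2*n = -6)) ∧ ((¬(n > -5 ∧ 3*n ≥ 4)) → (¬(2*t < -7)))
Answer: WP = ((n > -5 ∧ 3*n ≥ 4) → ((¬(2*n < 7)) ∧ 2*n = -6)) ∧ ((¬(n > -5 ∧ 3*n ≥ 4)) → (¬(2*t < -7)))


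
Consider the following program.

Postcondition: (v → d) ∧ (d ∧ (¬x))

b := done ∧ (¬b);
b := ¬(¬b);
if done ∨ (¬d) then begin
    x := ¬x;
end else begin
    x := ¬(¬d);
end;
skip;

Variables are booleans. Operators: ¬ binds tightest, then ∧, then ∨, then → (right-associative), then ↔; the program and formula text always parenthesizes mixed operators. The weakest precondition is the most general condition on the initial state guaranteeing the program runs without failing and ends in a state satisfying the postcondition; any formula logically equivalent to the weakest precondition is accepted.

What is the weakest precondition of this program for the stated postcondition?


Working backward. After the program, the postcondition (v → d) ∧ (d ∧ (¬x)) must hold; in canonical form it is (v → d) ∧ d ∧ (¬x).
Before skip: (v → d) ∧ d ∧ (¬x)
Then branch requires (v → d) ∧ d ∧ x; else branch requires false.
Before the if: ((done ∨ (¬d)) → ((v → d) ∧ d ∧ x)) ∧ (done ∨ (¬d))
Before b := ¬(¬b): ((done ∨ (¬d)) → ((v → d) ∧ d ∧ x)) ∧ (done ∨ (¬d))
Before b := done ∧ (¬b): ((done ∨ (¬d)) → ((v → d) ∧ d ∧ x)) ∧ (done ∨ (¬d))
Answer: WP = ((done ∨ (¬d)) → ((v → d) ∧ d ∧ x)) ∧ (done ∨ (¬d))


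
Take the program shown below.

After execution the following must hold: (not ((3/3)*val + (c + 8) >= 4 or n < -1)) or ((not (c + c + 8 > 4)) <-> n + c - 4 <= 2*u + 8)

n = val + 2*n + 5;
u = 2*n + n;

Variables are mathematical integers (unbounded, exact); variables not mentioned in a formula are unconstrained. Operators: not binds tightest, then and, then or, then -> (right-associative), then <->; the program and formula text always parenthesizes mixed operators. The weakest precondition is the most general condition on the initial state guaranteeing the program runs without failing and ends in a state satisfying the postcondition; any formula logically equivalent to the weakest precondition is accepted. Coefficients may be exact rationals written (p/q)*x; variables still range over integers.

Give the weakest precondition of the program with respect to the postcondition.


Working backward. After the program, the postcondition (not ((3/3)*val + (c + 8) >= 4 or n < -1)) or ((not (c + c + 8 > 4)) <-> n + c - 4 <= 2*u + 8) must hold; in canonical form it is (not (c + val >= -4 or n < -1)) or ((not (2*c > -4)) <-> c + n <= 2*u + 12).
Before u := 2*n + n: (not (c + val >= -4 or n < -1)) or ((not (2*c > -4)) <-> c <= 5*n + 12)
Before n := val + 2*n + 5: (not (c + val >= -4 or 2*n + val < -6)) or ((not (2*c > -4)) <-> c <= 10*n + 5*val + 37)
Answer: WP = (not (c + val >= -4 or 2*n + val < -6)) or ((not (2*c > -4)) <-> c <= 10*n + 5*val + 37)


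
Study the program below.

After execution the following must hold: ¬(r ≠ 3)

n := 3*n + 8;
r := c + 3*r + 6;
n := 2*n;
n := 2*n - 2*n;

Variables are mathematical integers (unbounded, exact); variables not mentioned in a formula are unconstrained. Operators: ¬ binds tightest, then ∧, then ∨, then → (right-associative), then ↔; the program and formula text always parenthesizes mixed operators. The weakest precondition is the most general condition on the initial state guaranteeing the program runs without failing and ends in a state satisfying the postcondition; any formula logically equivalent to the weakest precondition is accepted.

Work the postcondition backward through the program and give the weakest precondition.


Working backward. After the program, ¬(r ≠ 3) must hold.
Before n := 2*n - 2*n: ¬(r ≠ 3)
Before n := 2*n: ¬(r ≠ 3)
Before r := c + 3*r + 6: ¬(c + 3*r ≠ -3)
Before n := 3*n + 8: ¬(c + 3*r ≠ -3)
Answer: WP = ¬(c + 3*r ≠ -3)


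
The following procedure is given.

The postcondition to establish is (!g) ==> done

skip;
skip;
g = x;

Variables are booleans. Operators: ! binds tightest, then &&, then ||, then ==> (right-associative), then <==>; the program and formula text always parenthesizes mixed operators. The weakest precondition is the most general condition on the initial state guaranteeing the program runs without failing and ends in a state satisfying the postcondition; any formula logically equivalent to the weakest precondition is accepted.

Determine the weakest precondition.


Working backward. After the program, (!g) ==> done must hold.
Before g := x: (!x) ==> done
Before skip: (!x) ==> done
Before skip: (!x) ==> done
Answer: WP = (!x) ==> done


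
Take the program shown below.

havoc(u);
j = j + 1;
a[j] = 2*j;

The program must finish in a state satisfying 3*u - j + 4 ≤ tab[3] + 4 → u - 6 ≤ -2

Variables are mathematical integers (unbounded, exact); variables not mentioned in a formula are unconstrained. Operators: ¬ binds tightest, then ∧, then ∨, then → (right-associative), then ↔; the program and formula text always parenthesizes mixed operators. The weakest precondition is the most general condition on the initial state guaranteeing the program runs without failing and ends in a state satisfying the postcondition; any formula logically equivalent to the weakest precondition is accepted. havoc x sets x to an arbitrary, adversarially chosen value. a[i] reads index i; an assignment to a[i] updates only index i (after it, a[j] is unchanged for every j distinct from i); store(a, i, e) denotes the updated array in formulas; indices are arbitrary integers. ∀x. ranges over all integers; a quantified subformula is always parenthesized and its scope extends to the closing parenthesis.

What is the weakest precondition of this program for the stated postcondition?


Working backward. After the program, the postcondition 3*u - j + 4 ≤ tab[3] + 4 → u - 6 ≤ -2 must hold; in canonical form it is 3*u ≤ tab[3] + j → u ≤ 4.
Before a[j] := 2*j: 3*u ≤ tab[3] + j → u ≤ 4
Before j := j + 1: 3*u ≤ tab[3] + j + 1 → u ≤ 4
Before havoc u: ∀u_1. (3*u_1 ≤ tab[3] + j + 1 → u_1 ≤ 4)
Answer: WP = ∀u_1. (3*u_1 ≤ tab[3] + j + 1 → u_1 ≤ 4)


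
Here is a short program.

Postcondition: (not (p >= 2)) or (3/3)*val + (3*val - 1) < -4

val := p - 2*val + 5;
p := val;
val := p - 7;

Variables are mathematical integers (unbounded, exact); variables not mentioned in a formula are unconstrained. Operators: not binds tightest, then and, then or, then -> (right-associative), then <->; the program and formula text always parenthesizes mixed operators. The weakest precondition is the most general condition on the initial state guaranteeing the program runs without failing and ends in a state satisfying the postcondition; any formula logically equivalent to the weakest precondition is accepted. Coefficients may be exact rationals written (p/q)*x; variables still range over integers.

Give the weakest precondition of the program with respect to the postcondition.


Working backward. After the program, the postcondition (not (p >= 2)) or (3/3)*val + (3*val - 1) < -4 must hold; in canonical form it is (not (p >= 2)) or 4*val < -3.
Before val := p - 7: (not (p >= 2)) or 4*p < 25
Before p := val: (not (val >= 2)) or 4*val < 25
Before val := p - 2*val + 5: (not (p >= 2*val - 3)) or 4*p < 8*val + 5
Answer: WP = (not (p >= 2*val - 3)) or 4*p < 8*val + 5


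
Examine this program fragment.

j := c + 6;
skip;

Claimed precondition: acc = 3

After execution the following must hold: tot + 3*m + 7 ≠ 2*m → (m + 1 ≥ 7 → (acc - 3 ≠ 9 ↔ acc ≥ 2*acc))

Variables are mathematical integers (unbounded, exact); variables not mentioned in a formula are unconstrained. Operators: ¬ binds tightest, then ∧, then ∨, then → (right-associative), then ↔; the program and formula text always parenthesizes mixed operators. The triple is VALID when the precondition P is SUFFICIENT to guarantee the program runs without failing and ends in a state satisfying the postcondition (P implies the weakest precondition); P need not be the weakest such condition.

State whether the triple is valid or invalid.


Working backward. After the program, the postcondition tot + 3*m + 7 ≠ 2*m → (m + 1 ≥ 7 → (acc - 3 ≠ 9 ↔ acc ≥ 2*acc)) must hold; in canonical form it is m + tot ≠ -7 → (m ≥ 6 → (acc ≠ 12 ↔ acc ≤ 0)).
Before skip: m + tot ≠ -7 → (m ≥ 6 → (acc ≠ 12 ↔ acc ≤ 0))
Before j := c + 6: m + tot ≠ -7 → (m ≥ 6 → (acc ≠ 12 ↔ acc ≤ 0))
The weakest precondition is m + tot ≠ -7 → (m ≥ 6 → (acc ≠ 12 ↔ acc ≤ 0)).
Check whether acc = 3 implies it.
Countermodel: at the initial state acc = 3, m = 6, tot = -12, the precondition holds but the weakest precondition fails.
Answer: invalid


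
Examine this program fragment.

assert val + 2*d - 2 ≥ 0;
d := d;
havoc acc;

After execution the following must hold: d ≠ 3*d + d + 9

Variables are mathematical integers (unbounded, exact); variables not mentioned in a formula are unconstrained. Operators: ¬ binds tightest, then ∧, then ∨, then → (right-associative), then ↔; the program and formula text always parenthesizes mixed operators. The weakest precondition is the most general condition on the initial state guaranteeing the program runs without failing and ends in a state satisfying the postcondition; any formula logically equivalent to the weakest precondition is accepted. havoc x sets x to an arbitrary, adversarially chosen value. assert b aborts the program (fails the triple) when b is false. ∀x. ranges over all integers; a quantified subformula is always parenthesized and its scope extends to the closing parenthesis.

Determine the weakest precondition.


Working backward. After the program, the postcondition d ≠ 3*d + d + 9 must hold; in canonical form it is 3*d ≠ -9.
Before havoc acc: 3*d ≠ -9
Before d := d: 3*d ≠ -9
Before assert val + 2*d - 2 ≥ 0: 2*d + val ≥ 2 ∧ 3*d ≠ -9
Answer: WP = 2*d + val ≥ 2 ∧ 3*d ≠ -9


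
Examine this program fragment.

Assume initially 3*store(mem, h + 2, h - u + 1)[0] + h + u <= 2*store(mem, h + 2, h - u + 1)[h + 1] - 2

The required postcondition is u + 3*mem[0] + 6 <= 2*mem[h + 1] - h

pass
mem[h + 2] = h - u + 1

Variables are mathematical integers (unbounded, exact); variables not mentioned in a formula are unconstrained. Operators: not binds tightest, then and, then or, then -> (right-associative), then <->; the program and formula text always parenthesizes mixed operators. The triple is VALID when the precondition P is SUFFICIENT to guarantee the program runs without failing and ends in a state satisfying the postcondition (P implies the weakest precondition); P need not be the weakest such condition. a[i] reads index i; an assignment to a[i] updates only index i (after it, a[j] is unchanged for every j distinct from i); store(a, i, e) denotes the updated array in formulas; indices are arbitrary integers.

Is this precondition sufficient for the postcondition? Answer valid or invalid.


Working backward. After the program, the postcondition u + 3*mem[0] + 6 <= 2*mem[h + 1] - h must hold; in canonical form it is 3*mem[0] + h + u <= 2*mem[h + 1] - 6.
Before mem[h + 2] := h - u + 1: 3*store(mem, h + 2, h - u + 1)[0] + h + u <= 2*store(mem, h + 2, h - u + 1)[h + 1] - 6
Before skip: 3*store(mem, h + 2, h - u + 1)[0] + h + u <= 2*store(mem, h + 2, h - u + 1)[h + 1] - 6
The weakest precondition is 3*store(mem, h + 2, h - u + 1)[0] + h + u <= 2*store(mem, h + 2, h - u + 1)[h + 1] - 6.
Check whether 3*store(mem, h + 2, h - u + 1)[0] + h + u <= 2*store(mem, h + 2, h - u + 1)[h + 1] - 2 implies it.
Countermodel: at the initial state h = 13032, mem = {[0] = 60304, [13033] = 96973, [13034] = 3, elsewhere 3}, u = 0, the precondition holds but the weakest precondition fails.
Answer: invalid


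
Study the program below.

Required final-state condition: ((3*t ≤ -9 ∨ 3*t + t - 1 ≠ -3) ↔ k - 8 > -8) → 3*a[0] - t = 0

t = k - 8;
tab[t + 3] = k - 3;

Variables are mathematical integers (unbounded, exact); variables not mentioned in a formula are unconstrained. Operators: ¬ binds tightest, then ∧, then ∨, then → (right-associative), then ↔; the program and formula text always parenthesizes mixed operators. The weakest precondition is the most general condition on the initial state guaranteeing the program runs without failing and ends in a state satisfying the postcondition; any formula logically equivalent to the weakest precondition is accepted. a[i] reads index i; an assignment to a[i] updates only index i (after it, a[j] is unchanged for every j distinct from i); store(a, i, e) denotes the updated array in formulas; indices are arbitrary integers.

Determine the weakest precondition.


Working backward. After the program, the postcondition ((3*t ≤ -9 ∨ 3*t + t - 1 ≠ -3) ↔ k - 8 > -8) → 3*a[0] - t = 0 must hold; in canonical form it is ((3*t ≤ -9 ∨ 4*t ≠ -2) ↔ k > 0) → 3*a[0] = t.
Before tab[t + 3] := k - 3: ((3*t ≤ -9 ∨ 4*t ≠ -2) ↔ k > 0) → 3*a[0] = t
Before t := k - 8: ((3*k ≤ 15 ∨ 4*k ≠ 30) ↔ k > 0) → 3*a[0] = k - 8
Answer: WP = ((3*k ≤ 15 ∨ 4*k ≠ 30) ↔ k > 0) → 3*a[0] = k - 8


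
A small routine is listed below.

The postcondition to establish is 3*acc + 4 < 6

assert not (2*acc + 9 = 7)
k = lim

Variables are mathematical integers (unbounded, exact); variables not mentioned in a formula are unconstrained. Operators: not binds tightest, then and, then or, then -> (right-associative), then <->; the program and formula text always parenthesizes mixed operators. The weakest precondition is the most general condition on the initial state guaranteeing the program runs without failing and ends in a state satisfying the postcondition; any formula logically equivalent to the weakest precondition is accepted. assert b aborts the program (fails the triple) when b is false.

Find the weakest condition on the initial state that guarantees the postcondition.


Working backward. After the program, the postcondition 3*acc + 4 < 6 must hold; in canonical form it is 3*acc < 2.
Before k := lim: 3*acc < 2
Before assert not (2*acc + 9 = 7): (not (2*acc = -2)) and 3*acc < 2
Answer: WP = (not (2*acc = -2)) and 3*acc < 2


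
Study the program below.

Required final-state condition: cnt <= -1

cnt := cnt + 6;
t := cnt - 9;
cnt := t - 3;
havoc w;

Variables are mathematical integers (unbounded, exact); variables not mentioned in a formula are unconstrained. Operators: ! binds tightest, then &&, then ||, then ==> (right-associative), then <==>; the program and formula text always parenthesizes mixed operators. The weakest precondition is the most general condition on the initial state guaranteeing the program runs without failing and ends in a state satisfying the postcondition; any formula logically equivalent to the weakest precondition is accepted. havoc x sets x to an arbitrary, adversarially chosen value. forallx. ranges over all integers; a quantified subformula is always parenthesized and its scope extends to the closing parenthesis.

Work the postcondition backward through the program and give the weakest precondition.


Working backward. After the program, cnt <= -1 must hold.
Before havoc w: cnt <= -1
Before cnt := t - 3: t <= 2
Before t := cnt - 9: cnt <= 11
Before cnt := cnt + 6: cnt <= 5
Answer: WP = cnt <= 5


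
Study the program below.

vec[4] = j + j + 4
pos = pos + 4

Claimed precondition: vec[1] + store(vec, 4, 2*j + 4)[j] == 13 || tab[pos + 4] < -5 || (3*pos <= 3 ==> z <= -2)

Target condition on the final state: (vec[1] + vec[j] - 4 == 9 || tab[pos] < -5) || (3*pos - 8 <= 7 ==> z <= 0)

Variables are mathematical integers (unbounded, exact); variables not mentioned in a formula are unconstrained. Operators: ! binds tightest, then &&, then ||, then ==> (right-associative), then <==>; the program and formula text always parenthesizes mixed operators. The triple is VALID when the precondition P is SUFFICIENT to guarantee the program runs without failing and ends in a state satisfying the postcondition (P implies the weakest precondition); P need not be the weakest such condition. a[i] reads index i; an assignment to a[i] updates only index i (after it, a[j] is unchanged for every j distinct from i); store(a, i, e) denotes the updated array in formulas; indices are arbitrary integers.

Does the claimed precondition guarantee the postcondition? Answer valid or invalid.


Working backward. After the program, the postcondition (vec[1] + vec[j] - 4 == 9 || tab[pos] < -5) || (3*pos - 8 <= 7 ==> z <= 0) must hold; in canonical form it is vec[1] + vec[j] == 13 || tab[pos] < -5 || (3*pos <= 15 ==> z <= 0).
Before pos := pos + 4: vec[1] + vec[j] == 13 || tab[pos + 4] < -5 || (3*pos <= 3 ==> z <= 0)
Before vec[4] := j + j + 4: vec[1] + store(vec, 4, 2*j + 4)[j] == 13 || tab[pos + 4] < -5 || (3*pos <= 3 ==> z <= 0)
The weakest precondition is vec[1] + store(vec, 4, 2*j + 4)[j] == 13 || tab[pos + 4] < -5 || (3*pos <= 3 ==> z <= 0).
Check whether vec[1] + store(vec, 4, 2*j + 4)[j] == 13 || tab[pos + 4] < -5 || (3*pos <= 3 ==> z <= -2) implies it.
Every state satisfying the precondition satisfies the weakest precondition: the implication holds.
Answer: valid


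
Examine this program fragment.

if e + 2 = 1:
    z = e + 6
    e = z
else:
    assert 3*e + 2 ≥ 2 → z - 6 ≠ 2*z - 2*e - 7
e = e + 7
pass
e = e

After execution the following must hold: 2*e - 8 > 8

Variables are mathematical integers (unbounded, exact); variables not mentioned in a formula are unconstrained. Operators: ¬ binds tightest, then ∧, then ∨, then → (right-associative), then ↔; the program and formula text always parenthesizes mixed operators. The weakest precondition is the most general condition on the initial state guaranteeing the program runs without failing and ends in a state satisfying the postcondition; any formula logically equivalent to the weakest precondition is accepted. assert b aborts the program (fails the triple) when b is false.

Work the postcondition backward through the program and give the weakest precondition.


Working backward. After the program, the postcondition 2*e - 8 > 8 must hold; in canonical form it is 2*e > 16.
Before e := e: 2*e > 16
Before skip: 2*e > 16
Before e := e + 7: 2*e > 2
Then branch requires 2*e > -10; else branch requires (3*e ≥ 0 → 2*e ≠ z - 1) ∧ 2*e > 2.
Before the if: (e = -1 → 2*e > -10) ∧ ((¬(e = -1)) → ((3*e ≥ 0 → 2*e ≠ z - 1) ∧ 2*e > 2))
Answer: WP = (e = -1 → 2*e > -10) ∧ ((¬(e = -1)) → ((3*e ≥ 0 → 2*e ≠ z - 1) ∧ 2*e > 2))


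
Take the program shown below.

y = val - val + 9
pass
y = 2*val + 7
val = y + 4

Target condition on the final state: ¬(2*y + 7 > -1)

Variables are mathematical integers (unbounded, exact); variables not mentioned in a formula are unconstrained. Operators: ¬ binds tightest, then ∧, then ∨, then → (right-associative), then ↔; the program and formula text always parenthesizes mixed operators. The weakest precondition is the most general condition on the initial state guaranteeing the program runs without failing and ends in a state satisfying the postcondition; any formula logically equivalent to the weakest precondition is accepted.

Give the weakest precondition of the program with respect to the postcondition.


Working backward. After the program, the postcondition ¬(2*y + 7 > -1) must hold; in canonical form it is ¬(2*y > -8).
Before val := y + 4: ¬(2*y > -8)
Before y := 2*val + 7: ¬(4*val > -22)
Before skip: ¬(4*val > -22)
Before y := val - val + 9: ¬(4*val > -22)
Answer: WP = ¬(4*val > -22)


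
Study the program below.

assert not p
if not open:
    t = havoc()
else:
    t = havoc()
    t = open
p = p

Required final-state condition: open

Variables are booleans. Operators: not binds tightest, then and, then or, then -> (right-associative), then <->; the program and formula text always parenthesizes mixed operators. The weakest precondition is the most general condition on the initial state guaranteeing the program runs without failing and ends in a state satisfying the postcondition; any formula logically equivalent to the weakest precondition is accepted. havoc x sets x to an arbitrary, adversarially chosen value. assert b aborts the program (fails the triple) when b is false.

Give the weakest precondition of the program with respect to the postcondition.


Working backward. After the program, open must hold.
Before p := p: open
Then branch requires open; else branch requires open.
Before the if: (not open) -> open
Before assert not p: (not p) and ((not open) -> open)
Answer: WP = (not p) and ((not open) -> open)


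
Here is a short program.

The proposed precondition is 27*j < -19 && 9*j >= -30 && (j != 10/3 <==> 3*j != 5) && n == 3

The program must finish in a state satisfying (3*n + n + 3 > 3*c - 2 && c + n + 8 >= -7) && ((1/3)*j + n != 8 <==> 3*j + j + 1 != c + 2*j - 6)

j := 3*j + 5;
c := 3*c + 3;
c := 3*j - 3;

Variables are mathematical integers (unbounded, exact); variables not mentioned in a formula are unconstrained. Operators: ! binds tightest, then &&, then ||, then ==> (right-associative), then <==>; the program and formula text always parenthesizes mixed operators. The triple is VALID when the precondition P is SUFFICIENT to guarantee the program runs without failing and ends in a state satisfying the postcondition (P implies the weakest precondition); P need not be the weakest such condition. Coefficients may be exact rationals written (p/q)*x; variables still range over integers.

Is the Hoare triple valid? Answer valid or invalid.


Working backward. After the program, the postcondition (3*n + n + 3 > 3*c - 2 && c + n + 8 >= -7) && ((1/3)*j + n != 8 <==> 3*j + j + 1 != c + 2*j - 6) must hold; in canonical form it is 4*n > 3*c - 5 && c + n >= -15 && ((1/3)*j + n != 8 <==> 2*j != c - 7).
Before c := 3*j - 3: 4*n > 9*j - 14 && 3*j + n >= -12 && ((1/3)*j + n != 8 <==> j != 10)
Before c := 3*c + 3: 4*n > 9*j - 14 && 3*j + n >= -12 && ((1/3)*j + n != 8 <==> j != 10)
Before j := 3*j + 5: 4*n > 27*j + 31 && 9*j + n >= -27 && (j + n != 19/3 <==> 3*j != 5)
The weakest precondition is 4*n > 27*j + 31 && 9*j + n >= -27 && (j + n != 19/3 <==> 3*j != 5).
Check whether 27*j < -19 && 9*j >= -30 && (j != 10/3 <==> 3*j != 5) && n == 3 implies it.
Every state satisfying the precondition satisfies the weakest precondition: the implication holds.
Answer: valid


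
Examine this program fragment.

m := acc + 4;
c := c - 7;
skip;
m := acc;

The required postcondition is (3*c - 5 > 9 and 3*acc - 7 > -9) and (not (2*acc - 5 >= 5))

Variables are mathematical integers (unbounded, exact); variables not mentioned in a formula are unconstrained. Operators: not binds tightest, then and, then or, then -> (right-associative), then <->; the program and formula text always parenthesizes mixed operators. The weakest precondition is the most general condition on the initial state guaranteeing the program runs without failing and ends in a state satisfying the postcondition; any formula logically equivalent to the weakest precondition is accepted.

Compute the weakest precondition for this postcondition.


Working backward. After the program, the postcondition (3*c - 5 > 9 and 3*acc - 7 > -9) and (not (2*acc - 5 >= 5)) must hold; in canonical form it is 3*c > 14 and 3*acc > -2 and (not (2*acc >= 10)).
Before m := acc: 3*c > 14 and 3*acc > -2 and (not (2*acc >= 10))
Before skip: 3*c > 14 and 3*acc > -2 and (not (2*acc >= 10))
Before c := c - 7: 3*c > 35 and 3*acc > -2 and (not (2*acc >= 10))
Before m := acc + 4: 3*c > 35 and 3*acc > -2 and (not (2*acc >= 10))
Answer: WP = 3*c > 35 and 3*acc > -2 and (not (2*acc >= 10))


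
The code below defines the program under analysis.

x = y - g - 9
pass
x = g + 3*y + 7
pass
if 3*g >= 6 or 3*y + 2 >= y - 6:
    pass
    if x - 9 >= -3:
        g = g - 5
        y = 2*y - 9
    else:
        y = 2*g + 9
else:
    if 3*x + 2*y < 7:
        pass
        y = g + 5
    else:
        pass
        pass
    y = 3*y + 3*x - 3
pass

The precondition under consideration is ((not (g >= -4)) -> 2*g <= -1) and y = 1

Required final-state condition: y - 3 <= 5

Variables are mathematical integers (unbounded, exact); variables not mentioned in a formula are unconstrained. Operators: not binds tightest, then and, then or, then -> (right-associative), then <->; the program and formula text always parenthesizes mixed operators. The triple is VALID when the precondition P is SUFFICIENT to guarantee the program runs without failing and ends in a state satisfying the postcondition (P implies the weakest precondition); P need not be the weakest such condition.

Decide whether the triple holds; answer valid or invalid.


Working backward. After the program, the postcondition y - 3 <= 5 must hold; in canonical form it is y <= 8.
Before skip: y <= 8
Then branch requires (x >= 6 -> 2*y <= 17) and ((not (x >= 6)) -> 2*g <= -1); else branch requires (3*x + 2*y < 7 -> 3*g + 3*x <= -4) and ((not (3*x + 2*y < 7)) -> 3*x + 3*y <= 11).
Before the if: ((3*g >= 6 or 2*y >= -8) -> ((x >= 6 -> 2*y <= 17) and ((not (x >= 6)) -> 2*g <= -1))) and ((not (3*g >= 6 or 2*y >= -8)) -> ((3*x + 2*y < 7 -> 3*g + 3*x <= -4) and ((not (3*x + 2*y < 7)) -> 3*x + 3*y <= 11)))
Before skip: ((3*g >= 6 or 2*y >= -8) -> ((x >= 6 -> 2*y <= 17) and ((not (x >= 6)) -> 2*g <= -1))) and ((not (3*g >= 6 or 2*y >= -8)) -> ((3*x + 2*y < 7 -> 3*g + 3*x <= -4) and ((not (3*x + 2*y < 7)) -> 3*x + 3*y <= 11)))
Before x := g + 3*y + 7: ((3*g >= 6 or 2*y >= -8) -> ((g + 3*y >= -1 -> 2*y <= 17) and ((not (g + 3*y >= -1)) -> 2*g <= -1))) and ((not (3*g >= 6 or 2*y >= -8)) -> ((3*g + 11*y < -14 -> 6*g + 9*y <= -25) and ((not (3*g + 11*y < -14)) -> 3*g + 12*y <= -10)))
Before skip: ((3*g >= 6 or 2*y >= -8) -> ((g + 3*y >= -1 -> 2*y <= 17) and ((not (g + 3*y >= -1)) -> 2*g <= -1))) and ((not (3*g >= 6 or 2*y >= -8)) -> ((3*g + 11*y < -14 -> 6*g + 9*y <= -25) and ((not (3*g + 11*y < -14)) -> 3*g + 12*y <= -10)))
Before x := y - g - 9: ((3*g >= 6 or 2*y >= -8) -> ((g + 3*y >= -1 -> 2*y <= 17) and ((not (g + 3*y >= -1)) -> 2*g <= -1))) and ((not (3*g >= 6 or 2*y >= -8)) -> ((3*g + 11*y < -14 -> 6*g + 9*y <= -25) and ((not (3*g + 11*y < -14)) -> 3*g + 12*y <= -10)))
The weakest precondition is ((3*g >= 6 or 2*y >= -8) -> ((g + 3*y >= -1 -> 2*y <= 17) and ((not (g + 3*y >= -1)) -> 2*g <= -1))) and ((not (3*g >= 6 or 2*y >= -8)) -> ((3*g + 11*y < -14 -> 6*g + 9*y <= -25) and ((not (3*g + 11*y < -14)) -> 3*g + 12*y <= -10))).
Check whether ((not (g >= -4)) -> 2*g <= -1) and y = 1 implies it.
Every state satisfying the precondition satisfies the weakest precondition: the implication holds.
Answer: valid
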